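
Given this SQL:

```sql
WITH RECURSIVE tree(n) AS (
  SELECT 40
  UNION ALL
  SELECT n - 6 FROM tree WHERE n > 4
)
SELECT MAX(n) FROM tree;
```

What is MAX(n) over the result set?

Base: n=40.
Iteration 1: 40 > 4 holds -> n = 40 - 6 = 34.
Iteration 2: 34 > 4 holds -> n = 34 - 6 = 28.
Iteration 3: 28 > 4 holds -> n = 28 - 6 = 22.
Iteration 4: 22 > 4 holds -> n = 22 - 6 = 16.
Iteration 5: 16 > 4 holds -> n = 16 - 6 = 10.
Iteration 6: 10 > 4 holds -> n = 10 - 6 = 4.
Iteration 7: 4 > 4 fails; recursion stops.
n values: 40, 34, 28, 22, 16, 10, 4; the maximum is 40.

40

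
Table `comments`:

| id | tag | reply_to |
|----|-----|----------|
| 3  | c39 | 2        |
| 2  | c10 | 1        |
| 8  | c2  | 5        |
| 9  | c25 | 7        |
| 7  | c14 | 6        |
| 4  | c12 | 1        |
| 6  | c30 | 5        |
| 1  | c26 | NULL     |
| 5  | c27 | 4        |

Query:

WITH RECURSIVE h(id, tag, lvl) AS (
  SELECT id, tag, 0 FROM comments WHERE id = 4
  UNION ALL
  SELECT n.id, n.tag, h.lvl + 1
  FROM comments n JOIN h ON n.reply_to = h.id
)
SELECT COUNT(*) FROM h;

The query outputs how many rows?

Base: id=4 (c12) at lvl 0.
Iteration 1: rows with reply_to in {4} -> c27 (id 5, lvl 1).
Iteration 2: rows with reply_to in {5} -> c30 (id 6, lvl 2), c2 (id 8, lvl 2).
Iteration 3: rows with reply_to in {6,8} -> c14 (id 7, lvl 3).
Iteration 4: rows with reply_to in {7} -> c25 (id 9, lvl 4).
Iteration 5: no rows with reply_to in {9}; recursion stops.
Total rows emitted: 6.

6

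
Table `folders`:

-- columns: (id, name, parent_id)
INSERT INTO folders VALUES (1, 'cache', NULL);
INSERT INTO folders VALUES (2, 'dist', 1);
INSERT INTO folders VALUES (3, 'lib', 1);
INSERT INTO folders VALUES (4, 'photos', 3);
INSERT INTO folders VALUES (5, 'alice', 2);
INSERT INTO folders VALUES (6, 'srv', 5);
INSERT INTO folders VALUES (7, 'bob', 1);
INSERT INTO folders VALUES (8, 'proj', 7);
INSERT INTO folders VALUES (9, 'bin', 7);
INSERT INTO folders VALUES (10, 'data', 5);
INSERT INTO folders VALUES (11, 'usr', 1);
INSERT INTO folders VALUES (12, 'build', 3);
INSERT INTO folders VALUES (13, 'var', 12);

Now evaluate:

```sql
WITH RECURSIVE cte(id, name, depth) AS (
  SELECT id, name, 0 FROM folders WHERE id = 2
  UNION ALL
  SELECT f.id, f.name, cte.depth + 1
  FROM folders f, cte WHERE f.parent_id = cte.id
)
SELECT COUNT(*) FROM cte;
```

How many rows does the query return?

4

Base: id=2 (dist) at depth 0.
Iteration 1: rows with parent_id in {2} -> alice (id 5, depth 1).
Iteration 2: rows with parent_id in {5} -> srv (id 6, depth 2), data (id 10, depth 2).
Iteration 3: no rows with parent_id in {6,10}; recursion stops.
Total rows emitted: 4.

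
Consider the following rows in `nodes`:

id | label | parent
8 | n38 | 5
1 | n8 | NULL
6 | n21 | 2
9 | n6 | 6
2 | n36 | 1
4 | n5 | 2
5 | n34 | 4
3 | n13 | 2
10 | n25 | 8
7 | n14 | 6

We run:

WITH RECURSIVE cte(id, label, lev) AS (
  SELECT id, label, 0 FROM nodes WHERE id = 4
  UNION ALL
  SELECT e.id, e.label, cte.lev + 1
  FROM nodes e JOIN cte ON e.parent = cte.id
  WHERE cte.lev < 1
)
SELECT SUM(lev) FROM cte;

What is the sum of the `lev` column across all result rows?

Base: id=4 (n5) at lev 0.
Iteration 1: rows with parent in {4} -> n34 (id 5, lev 1).
Iteration 2: lev < 1 fails for all current rows; recursion stops.
SUM(lev) = 0 + 1 = 1.

1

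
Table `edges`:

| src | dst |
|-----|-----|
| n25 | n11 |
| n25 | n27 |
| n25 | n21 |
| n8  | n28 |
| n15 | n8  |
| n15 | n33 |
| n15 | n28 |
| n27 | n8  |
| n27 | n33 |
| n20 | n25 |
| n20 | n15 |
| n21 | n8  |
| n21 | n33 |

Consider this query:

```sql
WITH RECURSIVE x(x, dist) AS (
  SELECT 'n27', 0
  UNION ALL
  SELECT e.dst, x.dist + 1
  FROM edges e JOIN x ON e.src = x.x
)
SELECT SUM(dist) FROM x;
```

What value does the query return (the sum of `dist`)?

Base: (n27, dist=0).
Iteration 1: edges from {n27} -> (n33, dist=1), (n8, dist=1).
Iteration 2: edges from {n33,n8} -> (n28, dist=2).
Iteration 3: no outgoing edges from {n28}; recursion stops.
SUM(dist) = 0 + 1 + 1 + 2 = 4.

4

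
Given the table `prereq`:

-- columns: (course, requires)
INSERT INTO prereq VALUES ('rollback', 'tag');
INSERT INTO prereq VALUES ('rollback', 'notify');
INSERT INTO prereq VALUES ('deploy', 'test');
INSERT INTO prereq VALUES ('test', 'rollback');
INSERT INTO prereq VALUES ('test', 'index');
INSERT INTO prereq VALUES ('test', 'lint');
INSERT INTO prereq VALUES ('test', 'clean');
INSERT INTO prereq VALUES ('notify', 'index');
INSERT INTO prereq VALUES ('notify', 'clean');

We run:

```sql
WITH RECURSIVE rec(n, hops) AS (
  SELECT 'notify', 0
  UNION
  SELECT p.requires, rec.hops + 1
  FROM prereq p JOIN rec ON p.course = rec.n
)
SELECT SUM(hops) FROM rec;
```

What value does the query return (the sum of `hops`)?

2

Base: (notify, hops=0).
Iteration 1: edges from {notify} -> (clean, hops=1), (index, hops=1).
Iteration 2: no outgoing edges from {clean,index}; recursion stops.
SUM(hops) = 0 + 1 + 1 = 2.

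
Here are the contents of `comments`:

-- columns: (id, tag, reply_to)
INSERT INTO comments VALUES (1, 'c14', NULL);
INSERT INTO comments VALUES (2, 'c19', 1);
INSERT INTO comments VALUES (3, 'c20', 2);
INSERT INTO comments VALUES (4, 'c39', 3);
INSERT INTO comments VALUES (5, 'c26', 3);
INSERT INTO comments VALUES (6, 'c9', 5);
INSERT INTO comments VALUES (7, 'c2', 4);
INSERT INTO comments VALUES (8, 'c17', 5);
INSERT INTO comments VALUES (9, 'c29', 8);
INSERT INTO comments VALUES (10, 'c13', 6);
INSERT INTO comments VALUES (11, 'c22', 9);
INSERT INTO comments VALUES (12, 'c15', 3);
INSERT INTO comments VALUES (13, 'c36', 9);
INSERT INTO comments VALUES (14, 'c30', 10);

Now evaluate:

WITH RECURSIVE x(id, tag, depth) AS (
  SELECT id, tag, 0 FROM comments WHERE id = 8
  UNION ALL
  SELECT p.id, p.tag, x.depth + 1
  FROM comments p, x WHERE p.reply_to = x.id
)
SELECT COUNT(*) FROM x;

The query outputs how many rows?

4

Base: id=8 (c17) at depth 0.
Iteration 1: rows with reply_to in {8} -> c29 (id 9, depth 1).
Iteration 2: rows with reply_to in {9} -> c22 (id 11, depth 2), c36 (id 13, depth 2).
Iteration 3: no rows with reply_to in {11,13}; recursion stops.
Total rows emitted: 4.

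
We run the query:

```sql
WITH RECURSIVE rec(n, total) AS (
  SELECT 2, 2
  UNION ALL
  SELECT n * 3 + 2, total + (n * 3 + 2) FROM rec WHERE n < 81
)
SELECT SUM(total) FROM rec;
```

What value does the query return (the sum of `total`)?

Base: n=2, total=2.
Iteration 1: 2 < 81 holds -> n = 2 * 3 + 2 = 8, total = 2 + 8 = 10.
Iteration 2: 8 < 81 holds -> n = 8 * 3 + 2 = 26, total = 10 + 26 = 36.
Iteration 3: 26 < 81 holds -> n = 26 * 3 + 2 = 80, total = 36 + 80 = 116.
Iteration 4: 80 < 81 holds -> n = 80 * 3 + 2 = 242, total = 116 + 242 = 358.
Iteration 5: 242 < 81 fails; recursion stops.
SUM(total) = 2 + 10 + 36 + 116 + 358 = 522.

522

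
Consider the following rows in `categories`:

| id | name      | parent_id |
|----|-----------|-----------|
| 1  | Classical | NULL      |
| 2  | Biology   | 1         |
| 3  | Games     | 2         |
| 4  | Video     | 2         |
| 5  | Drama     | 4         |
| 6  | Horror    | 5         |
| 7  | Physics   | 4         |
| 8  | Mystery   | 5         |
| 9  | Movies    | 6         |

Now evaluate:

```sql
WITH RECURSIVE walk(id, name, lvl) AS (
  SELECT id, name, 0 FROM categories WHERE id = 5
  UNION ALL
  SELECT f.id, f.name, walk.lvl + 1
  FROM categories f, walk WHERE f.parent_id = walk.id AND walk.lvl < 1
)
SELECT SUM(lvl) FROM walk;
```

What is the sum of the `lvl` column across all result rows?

Base: id=5 (Drama) at lvl 0.
Iteration 1: rows with parent_id in {5} -> Horror (id 6, lvl 1), Mystery (id 8, lvl 1).
Iteration 2: lvl < 1 fails for all current rows; recursion stops.
SUM(lvl) = 0 + 1 + 1 = 2.

2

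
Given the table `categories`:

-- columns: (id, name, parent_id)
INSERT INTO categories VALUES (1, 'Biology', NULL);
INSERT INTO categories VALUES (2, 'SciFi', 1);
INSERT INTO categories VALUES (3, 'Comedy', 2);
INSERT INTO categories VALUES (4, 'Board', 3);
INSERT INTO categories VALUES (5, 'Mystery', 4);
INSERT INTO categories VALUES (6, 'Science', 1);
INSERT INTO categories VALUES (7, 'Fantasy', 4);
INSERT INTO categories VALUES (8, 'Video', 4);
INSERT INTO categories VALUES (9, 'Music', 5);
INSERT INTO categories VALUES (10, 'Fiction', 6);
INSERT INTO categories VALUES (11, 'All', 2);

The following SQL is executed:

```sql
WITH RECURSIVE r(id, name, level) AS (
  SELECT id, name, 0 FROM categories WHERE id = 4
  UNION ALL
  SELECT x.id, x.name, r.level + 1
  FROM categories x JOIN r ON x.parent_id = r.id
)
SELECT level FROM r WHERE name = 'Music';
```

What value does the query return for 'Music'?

2

Base: id=4 (Board) at level 0.
Iteration 1: rows with parent_id in {4} -> Mystery (id 5, level 1), Fantasy (id 7, level 1), Video (id 8, level 1).
Iteration 2: rows with parent_id in {5,7,8} -> Music (id 9, level 2).
Iteration 3: no rows with parent_id in {9}; recursion stops.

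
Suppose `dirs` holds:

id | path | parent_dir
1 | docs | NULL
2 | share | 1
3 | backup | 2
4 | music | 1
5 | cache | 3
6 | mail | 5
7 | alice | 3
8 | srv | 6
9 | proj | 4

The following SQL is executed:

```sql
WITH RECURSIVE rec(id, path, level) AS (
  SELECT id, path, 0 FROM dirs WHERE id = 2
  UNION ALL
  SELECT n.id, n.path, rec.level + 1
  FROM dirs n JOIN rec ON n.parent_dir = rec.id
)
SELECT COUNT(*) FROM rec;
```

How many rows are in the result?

Base: id=2 (share) at level 0.
Iteration 1: rows with parent_dir in {2} -> backup (id 3, level 1).
Iteration 2: rows with parent_dir in {3} -> cache (id 5, level 2), alice (id 7, level 2).
Iteration 3: rows with parent_dir in {5,7} -> mail (id 6, level 3).
Iteration 4: rows with parent_dir in {6} -> srv (id 8, level 4).
Iteration 5: no rows with parent_dir in {8}; recursion stops.
Total rows emitted: 6.

6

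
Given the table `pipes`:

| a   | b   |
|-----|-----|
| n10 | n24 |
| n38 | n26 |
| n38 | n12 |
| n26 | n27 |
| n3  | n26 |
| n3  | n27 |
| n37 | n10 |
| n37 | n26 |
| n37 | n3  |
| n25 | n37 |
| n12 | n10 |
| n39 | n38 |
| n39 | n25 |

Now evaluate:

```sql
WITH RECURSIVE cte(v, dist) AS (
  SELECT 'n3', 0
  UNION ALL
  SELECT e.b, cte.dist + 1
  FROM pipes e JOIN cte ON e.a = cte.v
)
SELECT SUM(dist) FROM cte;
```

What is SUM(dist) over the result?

4

Base: (n3, dist=0).
Iteration 1: edges from {n3} -> (n26, dist=1), (n27, dist=1).
Iteration 2: edges from {n26,n27} -> (n27, dist=2).
Iteration 3: no outgoing edges from {n27}; recursion stops.
SUM(dist) = 0 + 1 + 1 + 2 = 4.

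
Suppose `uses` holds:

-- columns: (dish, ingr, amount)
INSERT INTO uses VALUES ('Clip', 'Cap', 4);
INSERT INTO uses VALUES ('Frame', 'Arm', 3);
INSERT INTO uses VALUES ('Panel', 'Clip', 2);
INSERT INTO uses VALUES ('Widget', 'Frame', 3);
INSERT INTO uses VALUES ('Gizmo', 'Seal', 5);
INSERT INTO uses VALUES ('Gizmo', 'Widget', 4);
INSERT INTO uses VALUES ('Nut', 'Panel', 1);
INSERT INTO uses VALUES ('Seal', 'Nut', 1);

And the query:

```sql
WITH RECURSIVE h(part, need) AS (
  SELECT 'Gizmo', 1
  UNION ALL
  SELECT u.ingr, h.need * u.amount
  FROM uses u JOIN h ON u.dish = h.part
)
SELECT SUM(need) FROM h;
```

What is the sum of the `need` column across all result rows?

Base: (Gizmo, need=1).
Iteration 1: components of {Gizmo} -> Seal = 1*5 = 5, Widget = 1*4 = 4.
Iteration 2: components of {Seal,Widget} -> Frame = 4*3 = 12, Nut = 5*1 = 5.
Iteration 3: components of {Frame,Nut} -> Arm = 12*3 = 36, Panel = 5*1 = 5.
Iteration 4: components of {Arm,Panel} -> Clip = 5*2 = 10.
Iteration 5: components of {Clip} -> Cap = 10*4 = 40.
Iteration 6: no further components; recursion stops.
SUM(need) = 1 + 4 + 5 + 12 + 5 + 36 + 5 + 10 + 40 = 118.

118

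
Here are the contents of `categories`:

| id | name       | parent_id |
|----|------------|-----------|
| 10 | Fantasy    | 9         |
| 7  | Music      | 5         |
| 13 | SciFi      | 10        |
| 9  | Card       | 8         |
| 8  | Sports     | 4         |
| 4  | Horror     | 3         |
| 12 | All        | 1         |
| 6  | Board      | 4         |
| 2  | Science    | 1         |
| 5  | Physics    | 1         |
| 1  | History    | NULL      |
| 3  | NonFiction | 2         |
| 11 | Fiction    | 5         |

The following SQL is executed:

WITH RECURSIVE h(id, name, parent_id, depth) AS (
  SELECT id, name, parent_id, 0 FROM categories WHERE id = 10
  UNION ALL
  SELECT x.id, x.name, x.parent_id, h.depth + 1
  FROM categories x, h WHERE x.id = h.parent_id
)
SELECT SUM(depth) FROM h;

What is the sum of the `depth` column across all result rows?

Base: id=10 (Fantasy), parent_id=9, depth 0.
Iteration 1: join on id=9 -> Card (id 9, parent_id=8, depth 1).
Iteration 2: join on id=8 -> Sports (id 8, parent_id=4, depth 2).
Iteration 3: join on id=4 -> Horror (id 4, parent_id=3, depth 3).
Iteration 4: join on id=3 -> NonFiction (id 3, parent_id=2, depth 4).
Iteration 5: join on id=2 -> Science (id 2, parent_id=1, depth 5).
Iteration 6: join on id=1 -> History (id 1, parent_id=NULL, depth 6).
Iteration 7: parent_id is NULL; no match; recursion stops.
SUM(depth) = 0 + 1 + 2 + 3 + 4 + 5 + 6 = 21.

21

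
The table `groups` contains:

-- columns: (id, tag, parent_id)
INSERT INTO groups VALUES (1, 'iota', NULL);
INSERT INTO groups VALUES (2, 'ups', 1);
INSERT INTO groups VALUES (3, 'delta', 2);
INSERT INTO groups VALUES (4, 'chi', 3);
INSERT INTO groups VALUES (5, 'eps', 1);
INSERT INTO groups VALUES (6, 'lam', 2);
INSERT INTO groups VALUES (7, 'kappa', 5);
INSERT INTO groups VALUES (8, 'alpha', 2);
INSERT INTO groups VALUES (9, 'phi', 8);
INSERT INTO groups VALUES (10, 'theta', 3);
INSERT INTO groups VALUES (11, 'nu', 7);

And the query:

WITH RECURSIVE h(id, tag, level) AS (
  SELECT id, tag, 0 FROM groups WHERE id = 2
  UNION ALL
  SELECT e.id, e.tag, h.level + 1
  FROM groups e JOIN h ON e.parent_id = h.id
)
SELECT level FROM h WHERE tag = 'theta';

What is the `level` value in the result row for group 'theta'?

Base: id=2 (ups) at level 0.
Iteration 1: rows with parent_id in {2} -> delta (id 3, level 1), lam (id 6, level 1), alpha (id 8, level 1).
Iteration 2: rows with parent_id in {3,6,8} -> chi (id 4, level 2), phi (id 9, level 2), theta (id 10, level 2).
Iteration 3: no rows with parent_id in {4,9,10}; recursion stops.

2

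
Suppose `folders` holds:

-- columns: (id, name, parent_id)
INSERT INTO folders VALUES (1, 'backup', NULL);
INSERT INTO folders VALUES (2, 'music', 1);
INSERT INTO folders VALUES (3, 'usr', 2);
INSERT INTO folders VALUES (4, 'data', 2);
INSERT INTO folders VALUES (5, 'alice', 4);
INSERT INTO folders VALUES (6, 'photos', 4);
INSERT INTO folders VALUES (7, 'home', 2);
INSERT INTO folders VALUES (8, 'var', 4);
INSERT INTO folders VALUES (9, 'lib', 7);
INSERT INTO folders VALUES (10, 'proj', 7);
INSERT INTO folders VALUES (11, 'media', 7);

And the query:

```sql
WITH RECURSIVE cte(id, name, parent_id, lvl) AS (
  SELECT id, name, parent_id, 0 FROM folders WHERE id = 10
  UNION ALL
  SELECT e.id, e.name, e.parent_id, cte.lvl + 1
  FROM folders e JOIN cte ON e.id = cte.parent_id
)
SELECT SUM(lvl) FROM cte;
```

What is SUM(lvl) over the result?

6

Base: id=10 (proj), parent_id=7, lvl 0.
Iteration 1: join on id=7 -> home (id 7, parent_id=2, lvl 1).
Iteration 2: join on id=2 -> music (id 2, parent_id=1, lvl 2).
Iteration 3: join on id=1 -> backup (id 1, parent_id=NULL, lvl 3).
Iteration 4: parent_id is NULL; no match; recursion stops.
SUM(lvl) = 0 + 1 + 2 + 3 = 6.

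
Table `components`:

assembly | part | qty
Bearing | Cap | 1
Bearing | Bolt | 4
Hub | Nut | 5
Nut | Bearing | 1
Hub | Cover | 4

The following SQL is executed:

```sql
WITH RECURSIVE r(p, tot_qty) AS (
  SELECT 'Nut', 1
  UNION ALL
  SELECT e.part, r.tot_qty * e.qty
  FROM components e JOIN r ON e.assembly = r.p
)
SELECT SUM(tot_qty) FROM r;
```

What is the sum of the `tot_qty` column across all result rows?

Base: (Nut, tot_qty=1).
Iteration 1: components of {Nut} -> Bearing = 1*1 = 1.
Iteration 2: components of {Bearing} -> Bolt = 1*4 = 4, Cap = 1*1 = 1.
Iteration 3: no further components; recursion stops.
SUM(tot_qty) = 1 + 1 + 4 + 1 = 7.

7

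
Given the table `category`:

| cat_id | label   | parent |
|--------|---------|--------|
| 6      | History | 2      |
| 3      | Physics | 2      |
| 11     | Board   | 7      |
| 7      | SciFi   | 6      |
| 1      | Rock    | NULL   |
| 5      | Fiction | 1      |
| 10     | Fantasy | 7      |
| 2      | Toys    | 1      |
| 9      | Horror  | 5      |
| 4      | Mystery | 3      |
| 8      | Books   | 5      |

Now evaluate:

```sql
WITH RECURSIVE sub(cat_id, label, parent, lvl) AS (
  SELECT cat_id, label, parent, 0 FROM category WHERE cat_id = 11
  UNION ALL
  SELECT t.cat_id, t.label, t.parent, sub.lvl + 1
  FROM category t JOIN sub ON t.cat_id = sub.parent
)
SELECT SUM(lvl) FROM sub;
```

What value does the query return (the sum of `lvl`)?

Base: cat_id=11 (Board), parent=7, lvl 0.
Iteration 1: join on cat_id=7 -> SciFi (id 7, parent=6, lvl 1).
Iteration 2: join on cat_id=6 -> History (id 6, parent=2, lvl 2).
Iteration 3: join on cat_id=2 -> Toys (id 2, parent=1, lvl 3).
Iteration 4: join on cat_id=1 -> Rock (id 1, parent=NULL, lvl 4).
Iteration 5: parent is NULL; no match; recursion stops.
SUM(lvl) = 0 + 1 + 2 + 3 + 4 = 10.

10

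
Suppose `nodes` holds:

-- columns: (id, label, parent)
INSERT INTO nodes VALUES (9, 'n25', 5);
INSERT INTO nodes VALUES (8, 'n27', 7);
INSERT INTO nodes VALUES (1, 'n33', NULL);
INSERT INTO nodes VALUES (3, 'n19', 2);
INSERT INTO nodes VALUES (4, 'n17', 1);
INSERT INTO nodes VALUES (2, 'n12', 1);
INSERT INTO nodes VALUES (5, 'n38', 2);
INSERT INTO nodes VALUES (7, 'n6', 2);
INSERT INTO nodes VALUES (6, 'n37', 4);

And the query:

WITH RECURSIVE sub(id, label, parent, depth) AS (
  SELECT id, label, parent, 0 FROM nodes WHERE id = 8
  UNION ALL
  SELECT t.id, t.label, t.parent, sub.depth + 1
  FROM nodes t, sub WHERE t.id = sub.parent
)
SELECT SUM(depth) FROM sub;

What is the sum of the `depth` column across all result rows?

Base: id=8 (n27), parent=7, depth 0.
Iteration 1: join on id=7 -> n6 (id 7, parent=2, depth 1).
Iteration 2: join on id=2 -> n12 (id 2, parent=1, depth 2).
Iteration 3: join on id=1 -> n33 (id 1, parent=NULL, depth 3).
Iteration 4: parent is NULL; no match; recursion stops.
SUM(depth) = 0 + 1 + 2 + 3 = 6.

6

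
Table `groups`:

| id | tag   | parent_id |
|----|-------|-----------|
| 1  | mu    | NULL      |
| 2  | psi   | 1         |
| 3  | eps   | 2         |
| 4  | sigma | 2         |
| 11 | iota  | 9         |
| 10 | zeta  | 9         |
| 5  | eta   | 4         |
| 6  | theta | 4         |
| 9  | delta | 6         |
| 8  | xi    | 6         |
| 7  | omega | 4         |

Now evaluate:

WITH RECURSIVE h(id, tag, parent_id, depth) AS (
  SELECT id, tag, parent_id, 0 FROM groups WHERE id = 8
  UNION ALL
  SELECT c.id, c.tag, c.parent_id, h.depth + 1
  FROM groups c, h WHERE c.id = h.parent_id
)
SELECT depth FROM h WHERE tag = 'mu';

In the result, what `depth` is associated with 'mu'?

Base: id=8 (xi), parent_id=6, depth 0.
Iteration 1: join on id=6 -> theta (id 6, parent_id=4, depth 1).
Iteration 2: join on id=4 -> sigma (id 4, parent_id=2, depth 2).
Iteration 3: join on id=2 -> psi (id 2, parent_id=1, depth 3).
Iteration 4: join on id=1 -> mu (id 1, parent_id=NULL, depth 4).
Iteration 5: parent_id is NULL; no match; recursion stops.

4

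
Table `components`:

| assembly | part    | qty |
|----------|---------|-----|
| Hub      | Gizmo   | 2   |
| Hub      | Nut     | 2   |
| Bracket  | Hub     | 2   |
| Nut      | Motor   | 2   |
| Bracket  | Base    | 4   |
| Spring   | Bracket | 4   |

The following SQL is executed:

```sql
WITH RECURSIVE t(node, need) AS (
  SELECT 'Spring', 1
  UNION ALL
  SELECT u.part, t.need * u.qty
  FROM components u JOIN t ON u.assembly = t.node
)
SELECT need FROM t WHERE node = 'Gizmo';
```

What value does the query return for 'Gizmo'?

16

Base: (Spring, need=1).
Iteration 1: components of {Spring} -> Bracket = 1*4 = 4.
Iteration 2: components of {Bracket} -> Base = 4*4 = 16, Hub = 4*2 = 8.
Iteration 3: components of {Base,Hub} -> Gizmo = 8*2 = 16, Nut = 8*2 = 16.
Iteration 4: components of {Gizmo,Nut} -> Motor = 16*2 = 32.
Iteration 5: no further components; recursion stops.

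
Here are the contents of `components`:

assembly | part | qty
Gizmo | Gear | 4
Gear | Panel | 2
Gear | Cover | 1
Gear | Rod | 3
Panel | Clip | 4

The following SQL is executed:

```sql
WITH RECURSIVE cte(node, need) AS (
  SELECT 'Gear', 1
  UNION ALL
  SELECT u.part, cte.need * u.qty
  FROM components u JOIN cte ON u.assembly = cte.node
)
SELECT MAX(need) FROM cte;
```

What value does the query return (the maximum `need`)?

8

Base: (Gear, need=1).
Iteration 1: components of {Gear} -> Cover = 1*1 = 1, Panel = 1*2 = 2, Rod = 1*3 = 3.
Iteration 2: components of {Cover,Panel,Rod} -> Clip = 2*4 = 8.
Iteration 3: no further components; recursion stops.
need values: 1, 2, 1, 3, 8; the maximum is 8.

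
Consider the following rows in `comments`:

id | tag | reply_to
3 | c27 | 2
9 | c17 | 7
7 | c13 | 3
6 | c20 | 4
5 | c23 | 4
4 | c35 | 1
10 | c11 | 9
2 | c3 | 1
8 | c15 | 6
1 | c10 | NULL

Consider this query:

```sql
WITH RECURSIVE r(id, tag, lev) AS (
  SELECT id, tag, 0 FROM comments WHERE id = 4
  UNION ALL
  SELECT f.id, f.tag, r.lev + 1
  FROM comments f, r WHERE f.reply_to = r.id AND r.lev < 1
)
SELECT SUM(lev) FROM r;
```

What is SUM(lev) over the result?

2

Base: id=4 (c35) at lev 0.
Iteration 1: rows with reply_to in {4} -> c23 (id 5, lev 1), c20 (id 6, lev 1).
Iteration 2: lev < 1 fails for all current rows; recursion stops.
SUM(lev) = 0 + 1 + 1 = 2.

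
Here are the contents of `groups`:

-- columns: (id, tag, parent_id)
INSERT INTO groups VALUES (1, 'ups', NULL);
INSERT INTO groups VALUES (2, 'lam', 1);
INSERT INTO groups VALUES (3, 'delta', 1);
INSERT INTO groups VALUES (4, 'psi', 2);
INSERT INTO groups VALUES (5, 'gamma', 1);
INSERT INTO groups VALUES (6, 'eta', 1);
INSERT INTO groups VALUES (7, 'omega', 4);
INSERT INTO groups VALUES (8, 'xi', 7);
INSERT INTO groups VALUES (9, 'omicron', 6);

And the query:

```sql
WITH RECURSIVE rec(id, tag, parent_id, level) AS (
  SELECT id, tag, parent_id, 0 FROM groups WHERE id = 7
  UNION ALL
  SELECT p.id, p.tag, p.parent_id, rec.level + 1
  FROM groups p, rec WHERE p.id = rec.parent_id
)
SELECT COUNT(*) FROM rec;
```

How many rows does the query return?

Base: id=7 (omega), parent_id=4, level 0.
Iteration 1: join on id=4 -> psi (id 4, parent_id=2, level 1).
Iteration 2: join on id=2 -> lam (id 2, parent_id=1, level 2).
Iteration 3: join on id=1 -> ups (id 1, parent_id=NULL, level 3).
Iteration 4: parent_id is NULL; no match; recursion stops.
Total rows emitted: 4.

4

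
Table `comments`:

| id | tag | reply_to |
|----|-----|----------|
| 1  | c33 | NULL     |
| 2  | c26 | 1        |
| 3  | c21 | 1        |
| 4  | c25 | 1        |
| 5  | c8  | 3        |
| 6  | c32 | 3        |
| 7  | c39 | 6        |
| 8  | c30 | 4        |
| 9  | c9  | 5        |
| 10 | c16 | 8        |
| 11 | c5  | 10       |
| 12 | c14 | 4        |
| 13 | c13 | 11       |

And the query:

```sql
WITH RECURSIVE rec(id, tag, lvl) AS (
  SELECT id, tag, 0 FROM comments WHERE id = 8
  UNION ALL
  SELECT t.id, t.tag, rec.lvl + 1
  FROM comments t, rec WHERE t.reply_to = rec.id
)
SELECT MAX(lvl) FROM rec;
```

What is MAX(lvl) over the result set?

3

Base: id=8 (c30) at lvl 0.
Iteration 1: rows with reply_to in {8} -> c16 (id 10, lvl 1).
Iteration 2: rows with reply_to in {10} -> c5 (id 11, lvl 2).
Iteration 3: rows with reply_to in {11} -> c13 (id 13, lvl 3).
Iteration 4: no rows with reply_to in {13}; recursion stops.
lvl values: 0, 1, 2, 3; the maximum is 3.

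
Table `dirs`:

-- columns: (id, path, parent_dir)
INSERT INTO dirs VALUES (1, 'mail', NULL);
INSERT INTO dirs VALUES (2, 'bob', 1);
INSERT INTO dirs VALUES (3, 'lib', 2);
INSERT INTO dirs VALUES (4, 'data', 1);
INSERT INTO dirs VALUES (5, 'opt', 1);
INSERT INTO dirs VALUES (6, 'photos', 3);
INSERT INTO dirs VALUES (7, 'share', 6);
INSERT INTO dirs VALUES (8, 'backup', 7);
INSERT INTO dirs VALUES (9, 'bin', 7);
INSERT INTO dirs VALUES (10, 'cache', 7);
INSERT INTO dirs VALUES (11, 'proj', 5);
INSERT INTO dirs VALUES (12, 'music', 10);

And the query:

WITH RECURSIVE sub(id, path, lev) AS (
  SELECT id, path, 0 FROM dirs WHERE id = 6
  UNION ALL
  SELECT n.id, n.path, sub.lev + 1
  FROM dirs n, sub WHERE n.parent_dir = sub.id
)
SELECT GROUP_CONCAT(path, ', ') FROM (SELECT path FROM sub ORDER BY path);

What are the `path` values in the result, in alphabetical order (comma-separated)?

backup, bin, cache, music, photos, share

Base: id=6 (photos) at lev 0.
Iteration 1: rows with parent_dir in {6} -> share (id 7, lev 1).
Iteration 2: rows with parent_dir in {7} -> backup (id 8, lev 2), bin (id 9, lev 2), cache (id 10, lev 2).
Iteration 3: rows with parent_dir in {8,9,10} -> music (id 12, lev 3).
Iteration 4: no rows with parent_dir in {12}; recursion stops.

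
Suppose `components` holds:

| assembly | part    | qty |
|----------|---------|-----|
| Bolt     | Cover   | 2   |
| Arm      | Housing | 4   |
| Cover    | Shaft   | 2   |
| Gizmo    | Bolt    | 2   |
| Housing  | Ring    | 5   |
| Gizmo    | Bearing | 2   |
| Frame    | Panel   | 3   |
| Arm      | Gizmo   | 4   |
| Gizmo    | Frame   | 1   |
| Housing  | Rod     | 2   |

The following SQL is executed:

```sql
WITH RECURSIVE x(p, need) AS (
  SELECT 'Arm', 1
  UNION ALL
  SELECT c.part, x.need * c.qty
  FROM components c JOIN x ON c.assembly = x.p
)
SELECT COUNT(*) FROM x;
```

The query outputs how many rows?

Base: (Arm, need=1).
Iteration 1: components of {Arm} -> Gizmo = 1*4 = 4, Housing = 1*4 = 4.
Iteration 2: components of {Gizmo,Housing} -> Bearing = 4*2 = 8, Bolt = 4*2 = 8, Frame = 4*1 = 4, Ring = 4*5 = 20, Rod = 4*2 = 8.
Iteration 3: components of {Bearing,Bolt,Frame,Ring,Rod} -> Cover = 8*2 = 16, Panel = 4*3 = 12.
Iteration 4: components of {Cover,Panel} -> Shaft = 16*2 = 32.
Iteration 5: no further components; recursion stops.
Total rows emitted: 11.

11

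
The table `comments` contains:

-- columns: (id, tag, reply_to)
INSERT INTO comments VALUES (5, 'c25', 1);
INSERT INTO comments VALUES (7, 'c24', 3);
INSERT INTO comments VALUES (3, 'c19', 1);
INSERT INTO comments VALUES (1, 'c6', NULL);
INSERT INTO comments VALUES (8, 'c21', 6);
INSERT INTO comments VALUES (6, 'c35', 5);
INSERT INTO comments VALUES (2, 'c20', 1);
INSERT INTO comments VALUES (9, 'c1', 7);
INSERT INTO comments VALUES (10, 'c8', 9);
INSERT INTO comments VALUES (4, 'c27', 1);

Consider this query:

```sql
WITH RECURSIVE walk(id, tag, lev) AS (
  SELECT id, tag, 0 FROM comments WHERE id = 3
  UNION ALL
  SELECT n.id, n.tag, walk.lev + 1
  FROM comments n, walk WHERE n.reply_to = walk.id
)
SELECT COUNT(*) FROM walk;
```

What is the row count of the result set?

4

Base: id=3 (c19) at lev 0.
Iteration 1: rows with reply_to in {3} -> c24 (id 7, lev 1).
Iteration 2: rows with reply_to in {7} -> c1 (id 9, lev 2).
Iteration 3: rows with reply_to in {9} -> c8 (id 10, lev 3).
Iteration 4: no rows with reply_to in {10}; recursion stops.
Total rows emitted: 4.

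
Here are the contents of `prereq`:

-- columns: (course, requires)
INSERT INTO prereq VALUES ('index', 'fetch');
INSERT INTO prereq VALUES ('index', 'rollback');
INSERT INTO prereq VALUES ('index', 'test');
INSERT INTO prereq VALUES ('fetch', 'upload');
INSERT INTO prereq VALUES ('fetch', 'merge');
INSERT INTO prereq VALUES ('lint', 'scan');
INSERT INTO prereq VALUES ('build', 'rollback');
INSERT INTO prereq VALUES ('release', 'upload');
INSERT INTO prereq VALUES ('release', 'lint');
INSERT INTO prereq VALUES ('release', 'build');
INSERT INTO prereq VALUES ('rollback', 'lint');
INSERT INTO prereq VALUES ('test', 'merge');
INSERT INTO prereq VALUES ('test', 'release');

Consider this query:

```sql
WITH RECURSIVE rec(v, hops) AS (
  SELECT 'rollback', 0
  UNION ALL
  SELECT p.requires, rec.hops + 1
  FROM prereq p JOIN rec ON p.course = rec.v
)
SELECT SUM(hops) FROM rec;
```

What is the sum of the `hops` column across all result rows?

3

Base: (rollback, hops=0).
Iteration 1: edges from {rollback} -> (lint, hops=1).
Iteration 2: edges from {lint} -> (scan, hops=2).
Iteration 3: no outgoing edges from {scan}; recursion stops.
SUM(hops) = 0 + 1 + 2 = 3.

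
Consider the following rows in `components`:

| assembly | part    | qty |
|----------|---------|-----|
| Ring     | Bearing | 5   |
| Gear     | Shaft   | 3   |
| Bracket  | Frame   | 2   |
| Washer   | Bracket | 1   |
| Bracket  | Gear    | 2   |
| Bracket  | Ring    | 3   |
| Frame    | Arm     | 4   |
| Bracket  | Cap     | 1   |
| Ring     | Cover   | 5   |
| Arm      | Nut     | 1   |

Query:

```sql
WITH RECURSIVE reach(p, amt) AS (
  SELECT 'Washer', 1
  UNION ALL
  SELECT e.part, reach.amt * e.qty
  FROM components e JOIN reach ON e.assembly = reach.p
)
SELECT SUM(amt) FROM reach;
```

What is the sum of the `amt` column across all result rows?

Base: (Washer, amt=1).
Iteration 1: components of {Washer} -> Bracket = 1*1 = 1.
Iteration 2: components of {Bracket} -> Cap = 1*1 = 1, Frame = 1*2 = 2, Gear = 1*2 = 2, Ring = 1*3 = 3.
Iteration 3: components of {Cap,Frame,Gear,Ring} -> Arm = 2*4 = 8, Bearing = 3*5 = 15, Cover = 3*5 = 15, Shaft = 2*3 = 6.
Iteration 4: components of {Arm,Bearing,Cover,Shaft} -> Nut = 8*1 = 8.
Iteration 5: no further components; recursion stops.
SUM(amt) = 1 + 1 + 1 + 2 + 3 + 2 + 8 + 15 + 15 + 6 + 8 = 62.

62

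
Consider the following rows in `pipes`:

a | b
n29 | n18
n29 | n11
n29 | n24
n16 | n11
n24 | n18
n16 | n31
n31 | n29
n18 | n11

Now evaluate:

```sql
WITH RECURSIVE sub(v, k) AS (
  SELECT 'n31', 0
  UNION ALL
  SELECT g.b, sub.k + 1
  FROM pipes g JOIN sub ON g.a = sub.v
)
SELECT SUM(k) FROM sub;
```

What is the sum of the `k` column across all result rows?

17

Base: (n31, k=0).
Iteration 1: edges from {n31} -> (n29, k=1).
Iteration 2: edges from {n29} -> (n11, k=2), (n18, k=2), (n24, k=2).
Iteration 3: edges from {n11,n18,n24} -> (n11, k=3), (n18, k=3).
Iteration 4: edges from {n11,n18} -> (n11, k=4).
Iteration 5: no outgoing edges from {n11}; recursion stops.
SUM(k) = 0 + 1 + 2 + 2 + 2 + 3 + 3 + 4 = 17.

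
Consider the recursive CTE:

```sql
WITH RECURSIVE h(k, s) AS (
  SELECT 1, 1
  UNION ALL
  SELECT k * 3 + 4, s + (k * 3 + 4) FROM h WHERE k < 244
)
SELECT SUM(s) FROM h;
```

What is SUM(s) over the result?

Base: k=1, s=1.
Iteration 1: 1 < 244 holds -> k = 1 * 3 + 4 = 7, s = 1 + 7 = 8.
Iteration 2: 7 < 244 holds -> k = 7 * 3 + 4 = 25, s = 8 + 25 = 33.
Iteration 3: 25 < 244 holds -> k = 25 * 3 + 4 = 79, s = 33 + 79 = 112.
Iteration 4: 79 < 244 holds -> k = 79 * 3 + 4 = 241, s = 112 + 241 = 353.
Iteration 5: 241 < 244 holds -> k = 241 * 3 + 4 = 727, s = 353 + 727 = 1080.
Iteration 6: 727 < 244 fails; recursion stops.
SUM(s) = 1 + 8 + 33 + 112 + 353 + 1080 = 1587.

1587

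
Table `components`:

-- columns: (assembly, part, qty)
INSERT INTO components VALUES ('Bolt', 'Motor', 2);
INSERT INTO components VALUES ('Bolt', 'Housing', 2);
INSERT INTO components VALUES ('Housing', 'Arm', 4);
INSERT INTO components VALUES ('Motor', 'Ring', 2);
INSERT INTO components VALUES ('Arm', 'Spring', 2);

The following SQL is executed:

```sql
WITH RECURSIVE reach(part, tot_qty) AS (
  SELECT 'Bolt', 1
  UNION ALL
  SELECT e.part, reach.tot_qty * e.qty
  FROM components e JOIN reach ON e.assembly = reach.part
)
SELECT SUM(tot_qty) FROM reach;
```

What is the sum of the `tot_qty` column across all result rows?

Base: (Bolt, tot_qty=1).
Iteration 1: components of {Bolt} -> Housing = 1*2 = 2, Motor = 1*2 = 2.
Iteration 2: components of {Housing,Motor} -> Arm = 2*4 = 8, Ring = 2*2 = 4.
Iteration 3: components of {Arm,Ring} -> Spring = 8*2 = 16.
Iteration 4: no further components; recursion stops.
SUM(tot_qty) = 1 + 2 + 2 + 4 + 8 + 16 = 33.

33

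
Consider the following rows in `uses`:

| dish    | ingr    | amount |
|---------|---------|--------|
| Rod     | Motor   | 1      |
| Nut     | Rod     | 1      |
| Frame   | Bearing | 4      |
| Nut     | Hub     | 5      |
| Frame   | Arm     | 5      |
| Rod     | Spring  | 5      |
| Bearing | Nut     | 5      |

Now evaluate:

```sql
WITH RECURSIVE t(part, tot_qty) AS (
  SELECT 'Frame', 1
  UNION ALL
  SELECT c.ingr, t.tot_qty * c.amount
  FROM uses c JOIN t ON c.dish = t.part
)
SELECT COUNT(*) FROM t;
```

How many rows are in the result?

Base: (Frame, tot_qty=1).
Iteration 1: components of {Frame} -> Arm = 1*5 = 5, Bearing = 1*4 = 4.
Iteration 2: components of {Arm,Bearing} -> Nut = 4*5 = 20.
Iteration 3: components of {Nut} -> Hub = 20*5 = 100, Rod = 20*1 = 20.
Iteration 4: components of {Hub,Rod} -> Motor = 20*1 = 20, Spring = 20*5 = 100.
Iteration 5: no further components; recursion stops.
Total rows emitted: 8.

8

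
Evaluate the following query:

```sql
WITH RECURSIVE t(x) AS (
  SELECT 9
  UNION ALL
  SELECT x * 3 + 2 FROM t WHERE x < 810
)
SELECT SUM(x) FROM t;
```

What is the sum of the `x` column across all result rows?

3634

Base: x=9.
Iteration 1: 9 < 810 holds -> x = 9 * 3 + 2 = 29.
Iteration 2: 29 < 810 holds -> x = 29 * 3 + 2 = 89.
Iteration 3: 89 < 810 holds -> x = 89 * 3 + 2 = 269.
Iteration 4: 269 < 810 holds -> x = 269 * 3 + 2 = 809.
Iteration 5: 809 < 810 holds -> x = 809 * 3 + 2 = 2429.
Iteration 6: 2429 < 810 fails; recursion stops.
SUM(x) = 9 + 29 + 89 + 269 + 809 + 2429 = 3634.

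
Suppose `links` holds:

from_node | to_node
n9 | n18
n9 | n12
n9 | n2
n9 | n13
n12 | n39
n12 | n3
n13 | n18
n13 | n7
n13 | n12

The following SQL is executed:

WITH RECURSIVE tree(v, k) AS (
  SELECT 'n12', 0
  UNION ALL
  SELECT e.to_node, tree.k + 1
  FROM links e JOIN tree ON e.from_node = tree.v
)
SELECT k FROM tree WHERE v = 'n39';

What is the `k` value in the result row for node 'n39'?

Base: (n12, k=0).
Iteration 1: edges from {n12} -> (n3, k=1), (n39, k=1).
Iteration 2: no outgoing edges from {n3,n39}; recursion stops.

1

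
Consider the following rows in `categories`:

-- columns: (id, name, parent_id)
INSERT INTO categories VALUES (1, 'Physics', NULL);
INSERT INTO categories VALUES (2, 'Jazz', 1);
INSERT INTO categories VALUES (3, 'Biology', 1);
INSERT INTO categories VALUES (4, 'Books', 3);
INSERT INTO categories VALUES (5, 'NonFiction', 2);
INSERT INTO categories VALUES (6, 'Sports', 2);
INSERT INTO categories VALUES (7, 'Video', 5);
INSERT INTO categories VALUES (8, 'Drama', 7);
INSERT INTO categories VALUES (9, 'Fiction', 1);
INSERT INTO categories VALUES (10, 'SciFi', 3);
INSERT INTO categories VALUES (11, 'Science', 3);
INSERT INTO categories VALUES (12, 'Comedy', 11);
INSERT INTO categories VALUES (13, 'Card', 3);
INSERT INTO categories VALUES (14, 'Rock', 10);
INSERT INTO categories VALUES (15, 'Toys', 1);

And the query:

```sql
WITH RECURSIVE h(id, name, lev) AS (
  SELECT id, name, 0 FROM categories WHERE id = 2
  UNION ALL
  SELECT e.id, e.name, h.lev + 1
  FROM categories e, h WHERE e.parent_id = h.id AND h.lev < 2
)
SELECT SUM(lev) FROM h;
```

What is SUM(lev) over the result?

Base: id=2 (Jazz) at lev 0.
Iteration 1: rows with parent_id in {2} -> NonFiction (id 5, lev 1), Sports (id 6, lev 1).
Iteration 2: rows with parent_id in {5,6} -> Video (id 7, lev 2).
Iteration 3: lev < 2 fails for all current rows; recursion stops.
SUM(lev) = 0 + 1 + 1 + 2 = 4.

4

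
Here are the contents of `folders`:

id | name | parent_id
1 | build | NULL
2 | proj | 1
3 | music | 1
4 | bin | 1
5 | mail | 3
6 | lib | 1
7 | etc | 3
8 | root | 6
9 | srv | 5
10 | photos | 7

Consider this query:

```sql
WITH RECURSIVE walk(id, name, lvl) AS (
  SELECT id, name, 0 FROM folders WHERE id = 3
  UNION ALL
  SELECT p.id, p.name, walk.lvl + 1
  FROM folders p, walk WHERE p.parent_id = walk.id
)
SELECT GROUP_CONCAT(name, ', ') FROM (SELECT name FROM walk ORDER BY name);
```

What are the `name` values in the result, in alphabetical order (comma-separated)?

Base: id=3 (music) at lvl 0.
Iteration 1: rows with parent_id in {3} -> mail (id 5, lvl 1), etc (id 7, lvl 1).
Iteration 2: rows with parent_id in {5,7} -> srv (id 9, lvl 2), photos (id 10, lvl 2).
Iteration 3: no rows with parent_id in {9,10}; recursion stops.

etc, mail, music, photos, srv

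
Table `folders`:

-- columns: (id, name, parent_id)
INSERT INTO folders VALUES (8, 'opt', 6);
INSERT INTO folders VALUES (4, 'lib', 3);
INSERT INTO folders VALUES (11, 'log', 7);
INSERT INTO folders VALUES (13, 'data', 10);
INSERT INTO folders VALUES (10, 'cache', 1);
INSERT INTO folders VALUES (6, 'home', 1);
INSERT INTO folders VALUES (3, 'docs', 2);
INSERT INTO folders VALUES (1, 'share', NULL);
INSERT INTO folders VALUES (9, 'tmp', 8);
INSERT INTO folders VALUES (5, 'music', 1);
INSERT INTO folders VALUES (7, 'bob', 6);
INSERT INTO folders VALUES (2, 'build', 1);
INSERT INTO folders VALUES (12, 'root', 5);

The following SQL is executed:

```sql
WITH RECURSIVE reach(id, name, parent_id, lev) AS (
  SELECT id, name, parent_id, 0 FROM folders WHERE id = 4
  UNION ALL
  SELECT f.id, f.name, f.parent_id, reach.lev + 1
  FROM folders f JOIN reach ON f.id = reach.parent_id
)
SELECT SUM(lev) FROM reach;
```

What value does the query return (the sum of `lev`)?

6

Base: id=4 (lib), parent_id=3, lev 0.
Iteration 1: join on id=3 -> docs (id 3, parent_id=2, lev 1).
Iteration 2: join on id=2 -> build (id 2, parent_id=1, lev 2).
Iteration 3: join on id=1 -> share (id 1, parent_id=NULL, lev 3).
Iteration 4: parent_id is NULL; no match; recursion stops.
SUM(lev) = 0 + 1 + 2 + 3 = 6.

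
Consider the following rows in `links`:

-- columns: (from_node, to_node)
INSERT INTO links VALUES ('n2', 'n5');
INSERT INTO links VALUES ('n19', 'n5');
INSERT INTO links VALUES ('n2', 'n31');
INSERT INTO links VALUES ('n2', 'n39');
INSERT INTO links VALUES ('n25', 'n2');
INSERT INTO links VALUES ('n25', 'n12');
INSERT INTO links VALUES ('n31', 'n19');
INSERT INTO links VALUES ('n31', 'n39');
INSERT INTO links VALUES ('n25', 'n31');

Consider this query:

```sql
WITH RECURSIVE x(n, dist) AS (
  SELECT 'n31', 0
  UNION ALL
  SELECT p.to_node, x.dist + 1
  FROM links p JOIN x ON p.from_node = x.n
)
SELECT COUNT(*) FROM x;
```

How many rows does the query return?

4

Base: (n31, dist=0).
Iteration 1: edges from {n31} -> (n19, dist=1), (n39, dist=1).
Iteration 2: edges from {n19,n39} -> (n5, dist=2).
Iteration 3: no outgoing edges from {n5}; recursion stops.
Total rows emitted: 4.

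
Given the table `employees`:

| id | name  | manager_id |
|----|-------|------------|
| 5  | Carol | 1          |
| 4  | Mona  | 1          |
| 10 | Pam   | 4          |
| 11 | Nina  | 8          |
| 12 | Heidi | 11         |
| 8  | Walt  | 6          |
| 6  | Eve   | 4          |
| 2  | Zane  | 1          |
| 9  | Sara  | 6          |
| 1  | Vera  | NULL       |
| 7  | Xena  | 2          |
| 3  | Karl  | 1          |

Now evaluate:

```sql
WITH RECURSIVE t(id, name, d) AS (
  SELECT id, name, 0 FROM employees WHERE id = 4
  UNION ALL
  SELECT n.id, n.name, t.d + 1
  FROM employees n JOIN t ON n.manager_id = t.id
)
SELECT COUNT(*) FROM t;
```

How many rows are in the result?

Base: id=4 (Mona) at d 0.
Iteration 1: rows with manager_id in {4} -> Eve (id 6, d 1), Pam (id 10, d 1).
Iteration 2: rows with manager_id in {6,10} -> Walt (id 8, d 2), Sara (id 9, d 2).
Iteration 3: rows with manager_id in {8,9} -> Nina (id 11, d 3).
Iteration 4: rows with manager_id in {11} -> Heidi (id 12, d 4).
Iteration 5: no rows with manager_id in {12}; recursion stops.
Total rows emitted: 7.

7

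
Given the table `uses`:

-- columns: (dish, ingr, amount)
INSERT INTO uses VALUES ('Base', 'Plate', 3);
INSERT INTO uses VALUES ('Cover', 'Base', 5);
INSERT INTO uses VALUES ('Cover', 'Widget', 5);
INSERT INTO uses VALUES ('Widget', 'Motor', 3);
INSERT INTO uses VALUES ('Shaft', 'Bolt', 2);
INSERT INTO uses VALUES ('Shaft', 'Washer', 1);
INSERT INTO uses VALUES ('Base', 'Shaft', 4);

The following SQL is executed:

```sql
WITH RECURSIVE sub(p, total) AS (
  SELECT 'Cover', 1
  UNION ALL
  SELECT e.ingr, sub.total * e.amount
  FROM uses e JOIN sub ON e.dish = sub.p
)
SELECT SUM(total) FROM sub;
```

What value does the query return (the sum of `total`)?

121

Base: (Cover, total=1).
Iteration 1: components of {Cover} -> Base = 1*5 = 5, Widget = 1*5 = 5.
Iteration 2: components of {Base,Widget} -> Motor = 5*3 = 15, Plate = 5*3 = 15, Shaft = 5*4 = 20.
Iteration 3: components of {Motor,Plate,Shaft} -> Bolt = 20*2 = 40, Washer = 20*1 = 20.
Iteration 4: no further components; recursion stops.
SUM(total) = 1 + 5 + 5 + 15 + 15 + 20 + 40 + 20 = 121.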